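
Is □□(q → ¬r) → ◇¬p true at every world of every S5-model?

Tableau for the negation ¬(□□(q → ¬r) → ◇¬p):
1. ¬(□□(q → ¬r) → ◇¬p), 0
2. □□(q → ¬r), 0
3. ¬◇¬p, 0
4. □(q → ¬r), 0
5. p, 0
6. q → ¬r, 0
7. ¬r, 0
Accessibility: 0R0
The negation has an open branch (countermodel exists).

No, not valid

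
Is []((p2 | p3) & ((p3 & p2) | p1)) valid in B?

Tableau for the negation ~[]((p2 | p3) & ((p3 & p2) | p1)):
1. ~[]((p2 | p3) & ((p3 & p2) | p1)), w0
2. ~((p2 | p3) & ((p3 & p2) | p1)), w1
3. ~((p3 & p2) | p1), w1
4. ~(p3 & p2), w1
5. ~p1, w1
6. ~p2, w1
Accessibility: w0Rw0, w0Rw1, w1Rw0, w1Rw1
The negation has an open branch (countermodel exists).

Invalid (countermodel exists)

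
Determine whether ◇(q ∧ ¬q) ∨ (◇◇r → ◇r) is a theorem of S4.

Tableau for the negation ¬(◇(q ∧ ¬q) ∨ (◇◇r → ◇r)):
1. ¬(◇(q ∧ ¬q) ∨ (◇◇r → ◇r)), u
2. ¬◇(q ∧ ¬q), u   [¬∨-rule on 1]
3. ¬(◇◇r → ◇r), u   [¬∨-rule on 1]
4. ◇◇r, u   [¬→-rule on 3]
5. ¬◇r, u   [¬→-rule on 3]
6. ¬(q ∧ ¬q), u   [¬◇-rule on 2 via uRu]
7. ¬r, u   [¬◇-rule on 5 via uRu]
8. q, u   [¬∧-rule on 6 (branches; this branch)]
9. ◇r, v   [◇-rule on 4: fresh world v, uRv]
10. ¬(q ∧ ¬q), v   [¬◇-rule on 2 via uRv]
11. ¬r, v   [¬◇-rule on 5 via uRv]
12. q, v   [¬∧-rule on 10 (branches; this branch)]
13. r, w   [◇-rule on 9: fresh world w, vRw]
14. ¬(q ∧ ¬q), w   [¬◇-rule on 2 via uRw]
15. ¬r, w   [¬◇-rule on 5 via uRw]
Accessibility: uRu, uRv, uRw, vRv, vRw, wRw
Branch closes: r and ¬r both at w.
Every branch of the negation's tableau closes; the branch above is one of them.

Valid in S4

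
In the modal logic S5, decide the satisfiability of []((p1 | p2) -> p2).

Yes, satisfiable

1. []((p1 | p2) -> p2), w0
2. (p1 | p2) -> p2, w0
3. p2, w0
Accessibility: w0Rw0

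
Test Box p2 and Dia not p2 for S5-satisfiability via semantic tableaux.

No, unsatisfiable

1. Box p2 and Dia not p2, u
2. Box p2, u   [and-rule on 1]
3. Dia not p2, u   [and-rule on 1]
4. p2, u   [Box-rule on 2 via uRu]
5. not p2, v   [Dia-rule on 3: fresh world v, uRv]
6. p2, v   [Box-rule on 2 via uRv]
Accessibility: uRu, uRv, vRu, vRv
Branch closes: p2 and not p2 both at v.
(One branch shown.) All branches close.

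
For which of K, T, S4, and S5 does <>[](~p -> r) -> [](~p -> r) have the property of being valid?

S4-tableau for the negation ~(<>[](~p -> r) -> [](~p -> r)):
1. ~(<>[](~p -> r) -> [](~p -> r)), w0
2. <>[](~p -> r), w0   [~->-rule on 1]
3. ~[](~p -> r), w0   [~->-rule on 1]
4. [](~p -> r), w1   [<>-rule on 2: fresh world w1, w0Rw1]
5. ~p -> r, w1   [[]-rule on 4 via w1Rw1]
6. r, w1   [->-rule on 5 (branches; this branch)]
7. ~(~p -> r), w2   [~[]-rule on 3: fresh world w2, w0Rw2]
8. ~p, w2   [~->-rule on 7]
9. ~r, w2   [~->-rule on 7]
Accessibility: w0Rw0, w0Rw1, w0Rw2, w1Rw1, w2Rw2
Complete open branch: countermodel on an S4-frame, so not valid in S4, nor in K, T (the same frame is also a K-frame and a T-frame).
S5-tableau for the negation ~(<>[](~p -> r) -> [](~p -> r)):
1. ~(<>[](~p -> r) -> [](~p -> r)), w0
2. <>[](~p -> r), w0   [~->-rule on 1]
3. ~[](~p -> r), w0   [~->-rule on 1]
4. [](~p -> r), w1   [<>-rule on 2: fresh world w1, w0Rw1]
5. ~p -> r, w0   [[]-rule on 4 via w1Rw0]
6. ~p -> r, w1   [[]-rule on 4 via w1Rw1]
7. r, w0   [->-rule on 5 (branches; this branch)]
8. r, w1   [->-rule on 6 (branches; this branch)]
9. ~(~p -> r), w2   [~[]-rule on 3: fresh world w2, w0Rw2]
10. ~p, w2   [~->-rule on 9]
11. ~r, w2   [~->-rule on 9]
12. ~p -> r, w2   [[]-rule on 4 via w1Rw2]
13. r, w2   [->-rule on 12 (branches; this branch)]
Accessibility: w0Rw0, w0Rw1, w0Rw2, w1Rw0, w1Rw1, w1Rw2, w2Rw0, w2Rw1, w2Rw2
Branch closes: r and ~r both at w2.
Every branch closes (one shown): valid in S5.

S5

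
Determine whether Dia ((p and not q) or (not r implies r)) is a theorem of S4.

Tableau for the negation not Dia ((p and not q) or (not r implies r)):
1. not Dia ((p and not q) or (not r implies r)), u
2. not ((p and not q) or (not r implies r)), u   [neg-Dia-rule on 1 via uRu]
3. not (p and not q), u   [neg-or-rule on 2]
4. not (not r implies r), u   [neg-or-rule on 2]
5. not r, u   [neg-implies-rule on 4]
6. q, u   [neg-and-rule on 3 (branches; this branch)]
Accessibility: uRu
The negation has an open branch (countermodel exists).

No, not valid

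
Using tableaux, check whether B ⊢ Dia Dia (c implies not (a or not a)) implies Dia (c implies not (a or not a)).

Tableau for the negation not (Dia Dia (c implies not (a or not a)) implies Dia (c implies not (a or not a))):
1. not (Dia Dia (c implies not (a or not a)) implies Dia (c implies not (a or not a))), 0
2. Dia Dia (c implies not (a or not a)), 0   [neg-implies-rule on 1]
3. not Dia (c implies not (a or not a)), 0   [neg-implies-rule on 1]
4. not (c implies not (a or not a)), 0   [neg-Dia-rule on 3 via 0R0]
5. c, 0   [neg-implies-rule on 4]
6. a or not a, 0   [neg-implies-rule on 4]
7. not a, 0   [or-rule on 6 (branches; this branch)]
8. Dia (c implies not (a or not a)), 1   [Dia-rule on 2: fresh world 1, 0R1]
9. not (c implies not (a or not a)), 1   [neg-Dia-rule on 3 via 0R1]
10. c, 1   [neg-implies-rule on 9]
11. a or not a, 1   [neg-implies-rule on 9]
12. not a, 1   [or-rule on 11 (branches; this branch)]
13. c implies not (a or not a), 2   [Dia-rule on 8: fresh world 2, 1R2]
14. not c, 2   [implies-rule on 13 (branches; this branch)]
Accessibility: 0R0, 0R1, 1R0, 1R1, 1R2, 2R1, 2R2
The negation has an open branch (countermodel exists).

Not valid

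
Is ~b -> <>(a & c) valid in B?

No, not valid

Tableau for the negation ~(~b -> <>(a & c)):
1. ~(~b -> <>(a & c)), w0
2. ~b, w0
3. ~<>(a & c), w0
4. ~(a & c), w0
5. ~c, w0
Accessibility: w0Rw0
The negation has an open branch (countermodel exists).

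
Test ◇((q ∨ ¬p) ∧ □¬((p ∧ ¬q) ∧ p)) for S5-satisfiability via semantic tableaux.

1. ◇((q ∨ ¬p) ∧ □¬((p ∧ ¬q) ∧ p)), u
2. (q ∨ ¬p) ∧ □¬((p ∧ ¬q) ∧ p), v
3. q ∨ ¬p, v
4. □¬((p ∧ ¬q) ∧ p), v
5. ¬((p ∧ ¬q) ∧ p), u
6. ¬((p ∧ ¬q) ∧ p), v
7. ¬p, v
8. ¬p, u
Accessibility: uRu, uRv, vRu, vRv

Satisfiable (open branch found)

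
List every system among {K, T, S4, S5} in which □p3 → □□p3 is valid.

S4, S5

S4-tableau for the negation ¬(□p3 → □□p3):
1. ¬(□p3 → □□p3), w0
2. □p3, w0   [¬→-rule on 1]
3. ¬□□p3, w0   [¬→-rule on 1]
4. p3, w0   [□-rule on 2 via w0Rw0]
5. ¬□p3, w1   [¬□-rule on 3: fresh world w1, w0Rw1]
6. p3, w1   [□-rule on 2 via w0Rw1]
7. ¬p3, w2   [¬□-rule on 5: fresh world w2, w1Rw2]
8. p3, w2   [□-rule on 2 via w0Rw2]
Accessibility: w0Rw0, w0Rw1, w0Rw2, w1Rw1, w1Rw2, w2Rw2
Branch closes: p3 and ¬p3 both at w2.
Every branch closes (one shown): valid in S4, hence also in S5 (every theorem of S4 is a theorem of S5).
T-tableau for the negation ¬(□p3 → □□p3):
1. ¬(□p3 → □□p3), w0
2. □p3, w0   [¬→-rule on 1]
3. ¬□□p3, w0   [¬→-rule on 1]
4. p3, w0   [□-rule on 2 via w0Rw0]
5. ¬□p3, w1   [¬□-rule on 3: fresh world w1, w0Rw1]
6. p3, w1   [□-rule on 2 via w0Rw1]
7. ¬p3, w2   [¬□-rule on 5: fresh world w2, w1Rw2]
Accessibility: w0Rw0, w0Rw1, w1Rw1, w1Rw2, w2Rw2
Complete open branch: countermodel on a T-frame, so not valid in T, nor in K (the same frame is also a K-frame).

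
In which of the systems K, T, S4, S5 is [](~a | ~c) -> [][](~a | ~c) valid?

S4-tableau for the negation ~([](~a | ~c) -> [][](~a | ~c)):
1. ~([](~a | ~c) -> [][](~a | ~c)), u
2. [](~a | ~c), u
3. ~[][](~a | ~c), u
4. ~a | ~c, u
5. ~c, u
6. ~[](~a | ~c), v
7. ~a | ~c, v
8. ~c, v
9. ~(~a | ~c), w
10. a, w
11. c, w
12. ~a | ~c, w
13. ~c, w
Accessibility: uRu, uRv, uRw, vRv, vRw, wRw
Branch closes: c and ~c both at w.
Every branch closes (one shown): valid in S4, hence also in S5 (every theorem of S4 is a theorem of S5).
T-tableau for the negation ~([](~a | ~c) -> [][](~a | ~c)):
1. ~([](~a | ~c) -> [][](~a | ~c)), u
2. [](~a | ~c), u
3. ~[][](~a | ~c), u
4. ~a | ~c, u
5. ~c, u
6. ~[](~a | ~c), v
7. ~a | ~c, v
8. ~c, v
9. ~(~a | ~c), w
10. a, w
11. c, w
Accessibility: uRu, uRv, vRv, vRw, wRw
Complete open branch: countermodel on a T-frame, so not valid in T, nor in K (the same frame is also a K-frame).

S4, S5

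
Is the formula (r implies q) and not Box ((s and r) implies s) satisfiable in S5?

No, unsatisfiable

1. (r implies q) and not Box ((s and r) implies s), 0
2. r implies q, 0
3. not Box ((s and r) implies s), 0
4. q, 0
5. not ((s and r) implies s), 1
6. s and r, 1
7. not s, 1
8. s, 1
9. r, 1
Accessibility: 0R0, 0R1, 1R0, 1R1
Branch closes: s and not s both at 1.
All branches of the tableau close; one closing branch shown above.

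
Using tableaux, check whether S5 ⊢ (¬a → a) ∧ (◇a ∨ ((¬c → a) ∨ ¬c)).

No, not valid

Tableau for the negation ¬((¬a → a) ∧ (◇a ∨ ((¬c → a) ∨ ¬c))):
1. ¬((¬a → a) ∧ (◇a ∨ ((¬c → a) ∨ ¬c))), u
2. ¬(¬a → a), u
3. ¬a, u
Accessibility: uRu
The negation has an open branch (countermodel exists).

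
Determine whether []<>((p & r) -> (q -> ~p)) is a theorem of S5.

No, not valid

Tableau for the negation ~[]<>((p & r) -> (q -> ~p)):
1. ~[]<>((p & r) -> (q -> ~p)), u
2. ~<>((p & r) -> (q -> ~p)), v
3. ~((p & r) -> (q -> ~p)), u
4. p & r, u
5. ~(q -> ~p), u
6. p, u
7. r, u
8. q, u
9. ~((p & r) -> (q -> ~p)), v
10. p & r, v
11. ~(q -> ~p), v
12. p, v
13. r, v
14. q, v
Accessibility: uRu, uRv, vRu, vRv
The negation has an open branch (countermodel exists).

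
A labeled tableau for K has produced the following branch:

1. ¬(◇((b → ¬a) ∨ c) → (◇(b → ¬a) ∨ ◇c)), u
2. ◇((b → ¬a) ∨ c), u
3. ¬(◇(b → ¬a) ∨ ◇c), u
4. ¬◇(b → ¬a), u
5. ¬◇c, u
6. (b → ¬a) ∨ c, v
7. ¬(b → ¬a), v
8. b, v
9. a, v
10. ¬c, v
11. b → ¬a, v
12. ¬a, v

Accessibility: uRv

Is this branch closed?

Closed

Both a and ¬a appear at v.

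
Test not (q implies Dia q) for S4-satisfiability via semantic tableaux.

No, unsatisfiable

1. not (q implies Dia q), 0
2. q, 0
3. not Dia q, 0
4. not q, 0
Accessibility: 0R0
Branch closes: q and not q both at 0.
All branches of the tableau close; one closing branch shown above.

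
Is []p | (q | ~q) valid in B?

Valid in B

Tableau for the negation ~([]p | (q | ~q)):
1. ~([]p | (q | ~q)), 0
2. ~[]p, 0
3. ~(q | ~q), 0
4. ~q, 0
5. q, 0
Accessibility: 0R0
Branch closes: q and ~q both at 0.
Every branch of the negation's tableau closes; the branch above is one of them.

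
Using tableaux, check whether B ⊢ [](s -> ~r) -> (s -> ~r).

Valid

Tableau for the negation ~([](s -> ~r) -> (s -> ~r)):
1. ~([](s -> ~r) -> (s -> ~r)), 0
2. [](s -> ~r), 0
3. ~(s -> ~r), 0
4. s, 0
5. r, 0
6. s -> ~r, 0
7. ~r, 0
Accessibility: 0R0
Branch closes: r and ~r both at 0.
Every branch of the negation's tableau closes; the branch above is one of them.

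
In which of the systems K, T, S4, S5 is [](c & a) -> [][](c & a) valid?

S4, S5

T-tableau for the negation ~([](c & a) -> [][](c & a)):
1. ~([](c & a) -> [][](c & a)), u
2. [](c & a), u
3. ~[][](c & a), u
4. c & a, u
5. c, u
6. a, u
7. ~[](c & a), v
8. c & a, v
9. c, v
10. a, v
11. ~(c & a), w
12. ~a, w
Accessibility: uRu, uRv, vRv, vRw, wRw
Complete open branch: countermodel on a T-frame, so not valid in T, nor in K (the same frame is also a K-frame).
S4-tableau for the negation ~([](c & a) -> [][](c & a)):
1. ~([](c & a) -> [][](c & a)), u
2. [](c & a), u
3. ~[][](c & a), u
4. c & a, u
5. c, u
6. a, u
7. ~[](c & a), v
8. c & a, v
9. c, v
10. a, v
11. ~(c & a), w
12. c & a, w
13. c, w
14. a, w
15. ~a, w
Accessibility: uRu, uRv, uRw, vRv, vRw, wRw
Branch closes: a and ~a both at w.
Every branch closes (one shown): valid in S4, hence also in S5 (every theorem of S4 is a theorem of S5).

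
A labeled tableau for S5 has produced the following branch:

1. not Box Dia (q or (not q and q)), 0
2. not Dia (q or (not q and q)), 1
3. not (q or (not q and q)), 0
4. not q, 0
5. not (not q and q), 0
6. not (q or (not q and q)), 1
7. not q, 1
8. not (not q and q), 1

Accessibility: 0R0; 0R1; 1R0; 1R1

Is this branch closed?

No, open

No world carries both an atom and its negation.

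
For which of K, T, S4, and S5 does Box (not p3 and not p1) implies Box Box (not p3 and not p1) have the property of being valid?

S4-tableau for the negation not (Box (not p3 and not p1) implies Box Box (not p3 and not p1)):
1. not (Box (not p3 and not p1) implies Box Box (not p3 and not p1)), w0
2. Box (not p3 and not p1), w0
3. not Box Box (not p3 and not p1), w0
4. not p3 and not p1, w0
5. not p3, w0
6. not p1, w0
7. not Box (not p3 and not p1), w1
8. not p3 and not p1, w1
9. not p3, w1
10. not p1, w1
11. not (not p3 and not p1), w2
12. not p3 and not p1, w2
13. not p3, w2
14. not p1, w2
15. p1, w2
Accessibility: w0Rw0, w0Rw1, w0Rw2, w1Rw1, w1Rw2, w2Rw2
Branch closes: p1 and not p1 both at w2.
Every branch closes (one shown): valid in S4, hence also in S5 (every theorem of S4 is a theorem of S5).
T-tableau for the negation not (Box (not p3 and not p1) implies Box Box (not p3 and not p1)):
1. not (Box (not p3 and not p1) implies Box Box (not p3 and not p1)), w0
2. Box (not p3 and not p1), w0
3. not Box Box (not p3 and not p1), w0
4. not p3 and not p1, w0
5. not p3, w0
6. not p1, w0
7. not Box (not p3 and not p1), w1
8. not p3 and not p1, w1
9. not p3, w1
10. not p1, w1
11. not (not p3 and not p1), w2
12. p1, w2
Accessibility: w0Rw0, w0Rw1, w1Rw1, w1Rw2, w2Rw2
Complete open branch: countermodel on a T-frame, so not valid in T, nor in K (the same frame is also a K-frame).

S4, S5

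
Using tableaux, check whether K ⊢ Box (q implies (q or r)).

Tableau for the negation not Box (q implies (q or r)):
1. not Box (q implies (q or r)), w0
2. not (q implies (q or r)), w1
3. q, w1
4. not (q or r), w1
5. not q, w1
6. not r, w1
Accessibility: w0Rw1
Branch closes: q and not q both at w1.
Every branch of the negation's tableau closes; the branch above is one of them.

Valid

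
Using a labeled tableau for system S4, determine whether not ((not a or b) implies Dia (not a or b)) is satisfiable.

1. not ((not a or b) implies Dia (not a or b)), u
2. not a or b, u   [neg-implies-rule on 1]
3. not Dia (not a or b), u   [neg-implies-rule on 1]
4. not (not a or b), u   [neg-Dia-rule on 3 via uRu]
5. a, u   [neg-or-rule on 4]
6. not b, u   [neg-or-rule on 4]
7. b, u   [or-rule on 2 (branches; this branch)]
Accessibility: uRu
Branch closes: b and not b both at u.
Every branch closes; the branch above is one of them.

Unsatisfiable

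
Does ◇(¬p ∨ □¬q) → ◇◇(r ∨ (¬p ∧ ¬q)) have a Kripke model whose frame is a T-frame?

1. ◇(¬p ∨ □¬q) → ◇◇(r ∨ (¬p ∧ ¬q)), u
2. ◇◇(r ∨ (¬p ∧ ¬q)), u
3. ◇(r ∨ (¬p ∧ ¬q)), v
4. r ∨ (¬p ∧ ¬q), w
5. ¬p ∧ ¬q, w
6. ¬p, w
7. ¬q, w
Accessibility: uRu, uRv, vRv, vRw, wRw

Yes, satisfiable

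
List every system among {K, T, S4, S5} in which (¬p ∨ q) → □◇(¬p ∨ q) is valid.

S5-tableau for the negation ¬((¬p ∨ q) → □◇(¬p ∨ q)):
1. ¬((¬p ∨ q) → □◇(¬p ∨ q)), w0
2. ¬p ∨ q, w0
3. ¬□◇(¬p ∨ q), w0
4. q, w0
5. ¬◇(¬p ∨ q), w1
6. ¬(¬p ∨ q), w0
7. p, w0
8. ¬q, w0
Accessibility: w0Rw0, w0Rw1, w1Rw0, w1Rw1
Branch closes: q and ¬q both at w0.
Every branch closes (one shown): valid in S5.
S4-tableau for the negation ¬((¬p ∨ q) → □◇(¬p ∨ q)):
1. ¬((¬p ∨ q) → □◇(¬p ∨ q)), w0
2. ¬p ∨ q, w0
3. ¬□◇(¬p ∨ q), w0
4. q, w0
5. ¬◇(¬p ∨ q), w1
6. ¬(¬p ∨ q), w1
7. p, w1
8. ¬q, w1
Accessibility: w0Rw0, w0Rw1, w1Rw1
Complete open branch: countermodel on an S4-frame, so not valid in S4, nor in K, T (the same frame is also a K-frame and a T-frame).

S5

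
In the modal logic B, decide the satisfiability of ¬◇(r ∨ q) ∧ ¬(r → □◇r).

1. ¬◇(r ∨ q) ∧ ¬(r → □◇r), w0
2. ¬◇(r ∨ q), w0   [∧-rule on 1]
3. ¬(r → □◇r), w0   [∧-rule on 1]
4. r, w0   [¬→-rule on 3]
5. ¬□◇r, w0   [¬→-rule on 3]
6. ¬(r ∨ q), w0   [¬◇-rule on 2 via w0Rw0]
7. ¬r, w0   [¬∨-rule on 6]
8. ¬q, w0   [¬∨-rule on 6]
Accessibility: w0Rw0
Branch closes: r and ¬r both at w0.
Every branch closes; the branch above is one of them.

Unsatisfiable (every branch closes)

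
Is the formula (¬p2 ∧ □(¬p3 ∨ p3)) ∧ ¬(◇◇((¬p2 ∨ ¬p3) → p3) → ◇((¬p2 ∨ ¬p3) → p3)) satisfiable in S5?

Unsatisfiable

1. (¬p2 ∧ □(¬p3 ∨ p3)) ∧ ¬(◇◇((¬p2 ∨ ¬p3) → p3) → ◇((¬p2 ∨ ¬p3) → p3)), 0
2. ¬p2 ∧ □(¬p3 ∨ p3), 0
3. ¬(◇◇((¬p2 ∨ ¬p3) → p3) → ◇((¬p2 ∨ ¬p3) → p3)), 0
4. ¬p2, 0
5. □(¬p3 ∨ p3), 0
6. ◇◇((¬p2 ∨ ¬p3) → p3), 0
7. ¬◇((¬p2 ∨ ¬p3) → p3), 0
8. ¬p3 ∨ p3, 0
9. ¬((¬p2 ∨ ¬p3) → p3), 0
10. ¬p2 ∨ ¬p3, 0
11. ¬p3, 0
12. ◇((¬p2 ∨ ¬p3) → p3), 1
13. ¬p3 ∨ p3, 1
14. ¬((¬p2 ∨ ¬p3) → p3), 1
15. ¬p2 ∨ ¬p3, 1
16. ¬p3, 1
17. (¬p2 ∨ ¬p3) → p3, 2
18. ¬p3 ∨ p3, 2
19. ¬((¬p2 ∨ ¬p3) → p3), 2
20. ¬p2 ∨ ¬p3, 2
21. ¬p3, 2
22. ¬(¬p2 ∨ ¬p3), 2
23. p2, 2
24. p3, 2
Accessibility: 0R0, 0R1, 0R2, 1R0, 1R1, 1R2, 2R0, 2R1, 2R2
Branch closes: p3 and ¬p3 both at 2.
All branches of the tableau close; one closing branch shown above.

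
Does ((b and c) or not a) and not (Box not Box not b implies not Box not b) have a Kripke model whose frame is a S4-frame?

1. ((b and c) or not a) and not (Box not Box not b implies not Box not b), w0
2. (b and c) or not a, w0
3. not (Box not Box not b implies not Box not b), w0
4. Box not Box not b, w0
5. Box not b, w0
6. not Box not b, w0
7. not b, w0
8. not a, w0
9. b, w1
10. not Box not b, w1
11. not b, w1
Accessibility: w0Rw0, w0Rw1, w1Rw1
Branch closes: b and not b both at w1.
Every branch closes; the branch above is one of them.

No, unsatisfiable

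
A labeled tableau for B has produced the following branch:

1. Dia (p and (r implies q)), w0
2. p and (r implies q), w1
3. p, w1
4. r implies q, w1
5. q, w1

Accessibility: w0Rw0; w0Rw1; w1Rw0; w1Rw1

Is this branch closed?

No world carries both an atom and its negation.

No, open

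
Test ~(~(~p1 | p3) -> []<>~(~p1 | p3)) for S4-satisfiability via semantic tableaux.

1. ~(~(~p1 | p3) -> []<>~(~p1 | p3)), 0
2. ~(~p1 | p3), 0
3. ~[]<>~(~p1 | p3), 0
4. p1, 0
5. ~p3, 0
6. ~<>~(~p1 | p3), 1
7. ~p1 | p3, 1
8. p3, 1
Accessibility: 0R0, 0R1, 1R1

Yes, satisfiable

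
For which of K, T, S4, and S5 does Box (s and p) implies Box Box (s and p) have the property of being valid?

S4-tableau for the negation not (Box (s and p) implies Box Box (s and p)):
1. not (Box (s and p) implies Box Box (s and p)), w0
2. Box (s and p), w0
3. not Box Box (s and p), w0
4. s and p, w0
5. s, w0
6. p, w0
7. not Box (s and p), w1
8. s and p, w1
9. s, w1
10. p, w1
11. not (s and p), w2
12. s and p, w2
13. s, w2
14. p, w2
15. not p, w2
Accessibility: w0Rw0, w0Rw1, w0Rw2, w1Rw1, w1Rw2, w2Rw2
Branch closes: p and not p both at w2.
Every branch closes (one shown): valid in S4, hence also in S5 (every theorem of S4 is a theorem of S5).
T-tableau for the negation not (Box (s and p) implies Box Box (s and p)):
1. not (Box (s and p) implies Box Box (s and p)), w0
2. Box (s and p), w0
3. not Box Box (s and p), w0
4. s and p, w0
5. s, w0
6. p, w0
7. not Box (s and p), w1
8. s and p, w1
9. s, w1
10. p, w1
11. not (s and p), w2
12. not p, w2
Accessibility: w0Rw0, w0Rw1, w1Rw1, w1Rw2, w2Rw2
Complete open branch: countermodel on a T-frame, so not valid in T, nor in K (the same frame is also a K-frame).

S4, S5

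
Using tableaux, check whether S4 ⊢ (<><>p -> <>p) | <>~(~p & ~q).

Tableau for the negation ~((<><>p -> <>p) | <>~(~p & ~q)):
1. ~((<><>p -> <>p) | <>~(~p & ~q)), 0
2. ~(<><>p -> <>p), 0
3. ~<>~(~p & ~q), 0
4. <><>p, 0
5. ~<>p, 0
6. ~p & ~q, 0
7. ~p, 0
8. ~q, 0
9. <>p, 1
10. ~p & ~q, 1
11. ~p, 1
12. ~q, 1
13. p, 2
14. ~p & ~q, 2
15. ~p, 2
16. ~q, 2
Accessibility: 0R0, 0R1, 0R2, 1R1, 1R2, 2R2
Branch closes: p and ~p both at 2.
All branches of the negation close; one closing branch shown above.

Valid in S4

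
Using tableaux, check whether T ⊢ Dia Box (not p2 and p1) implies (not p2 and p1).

No, not valid

Tableau for the negation not (Dia Box (not p2 and p1) implies (not p2 and p1)):
1. not (Dia Box (not p2 and p1) implies (not p2 and p1)), 0
2. Dia Box (not p2 and p1), 0
3. not (not p2 and p1), 0
4. not p1, 0
5. Box (not p2 and p1), 1
6. not p2 and p1, 1
7. not p2, 1
8. p1, 1
Accessibility: 0R0, 0R1, 1R1
The negation has an open branch (countermodel exists).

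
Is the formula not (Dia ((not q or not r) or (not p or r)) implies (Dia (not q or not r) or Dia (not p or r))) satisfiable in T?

1. not (Dia ((not q or not r) or (not p or r)) implies (Dia (not q or not r) or Dia (not p or r))), 0
2. Dia ((not q or not r) or (not p or r)), 0
3. not (Dia (not q or not r) or Dia (not p or r)), 0
4. not Dia (not q or not r), 0
5. not Dia (not p or r), 0
6. not (not q or not r), 0
7. q, 0
8. r, 0
9. not (not p or r), 0
10. p, 0
11. not r, 0
Accessibility: 0R0
Branch closes: r and not r both at 0.
(One branch shown.) All branches close.

Unsatisfiable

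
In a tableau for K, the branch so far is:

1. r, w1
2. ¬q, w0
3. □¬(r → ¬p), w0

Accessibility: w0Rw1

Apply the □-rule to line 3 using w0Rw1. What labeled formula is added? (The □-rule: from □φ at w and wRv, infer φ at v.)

¬(r → ¬p), w1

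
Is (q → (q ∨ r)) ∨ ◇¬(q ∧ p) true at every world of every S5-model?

Tableau for the negation ¬((q → (q ∨ r)) ∨ ◇¬(q ∧ p)):
1. ¬((q → (q ∨ r)) ∨ ◇¬(q ∧ p)), w0
2. ¬(q → (q ∨ r)), w0
3. ¬◇¬(q ∧ p), w0
4. q, w0
5. ¬(q ∨ r), w0
6. ¬q, w0
7. ¬r, w0
Accessibility: w0Rw0
Branch closes: q and ¬q both at w0.
Every branch of the negation's tableau closes; the branch above is one of them.

Valid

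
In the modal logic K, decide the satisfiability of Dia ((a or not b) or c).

Yes, satisfiable

1. Dia ((a or not b) or c), u
2. (a or not b) or c, v   [Dia-rule on 1: fresh world v, uRv]
3. c, v   [or-rule on 2 (branches; this branch)]
Accessibility: uRv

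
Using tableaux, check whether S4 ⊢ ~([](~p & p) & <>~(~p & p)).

Tableau for the negation [](~p & p) & <>~(~p & p):
1. [](~p & p) & <>~(~p & p), 0
2. [](~p & p), 0   [&-rule on 1]
3. <>~(~p & p), 0   [&-rule on 1]
4. ~p & p, 0   [[]-rule on 2 via 0R0]
5. ~p, 0   [&-rule on 4]
6. p, 0   [&-rule on 4]
Accessibility: 0R0
Branch closes: p and ~p both at 0.
All branches of the negation close; one closing branch shown above.

Yes, valid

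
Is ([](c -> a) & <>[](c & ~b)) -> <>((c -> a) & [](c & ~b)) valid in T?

Tableau for the negation ~(([](c -> a) & <>[](c & ~b)) -> <>((c -> a) & [](c & ~b))):
1. ~(([](c -> a) & <>[](c & ~b)) -> <>((c -> a) & [](c & ~b))), w0
2. [](c -> a) & <>[](c & ~b), w0
3. ~<>((c -> a) & [](c & ~b)), w0
4. [](c -> a), w0
5. <>[](c & ~b), w0
6. ~((c -> a) & [](c & ~b)), w0
7. c -> a, w0
8. ~[](c & ~b), w0
9. a, w0
10. [](c & ~b), w1
11. ~((c -> a) & [](c & ~b)), w1
12. c -> a, w1
13. c & ~b, w1
14. c, w1
15. ~b, w1
16. ~[](c & ~b), w1
17. a, w1
18. ~(c & ~b), w2
19. ~((c -> a) & [](c & ~b)), w2
20. c -> a, w2
21. b, w2
22. ~[](c & ~b), w2
23. a, w2
24. ~(c & ~b), w3
25. c & ~b, w3
26. c, w3
27. ~b, w3
28. b, w3
Accessibility: w0Rw0, w0Rw1, w0Rw2, w1Rw1, w1Rw3, w2Rw2, w3Rw3
Branch closes: b and ~b both at w3.
All branches of the negation close; one closing branch shown above.

Valid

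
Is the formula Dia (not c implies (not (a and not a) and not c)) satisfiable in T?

Satisfiable (open branch found)

1. Dia (not c implies (not (a and not a) and not c)), 0
2. not c implies (not (a and not a) and not c), 1
3. not (a and not a) and not c, 1
4. not (a and not a), 1
5. not c, 1
6. a, 1
Accessibility: 0R0, 0R1, 1R1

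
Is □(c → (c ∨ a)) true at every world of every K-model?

Valid in K

Tableau for the negation ¬□(c → (c ∨ a)):
1. ¬□(c → (c ∨ a)), u
2. ¬(c → (c ∨ a)), v   [¬□-rule on 1: fresh world v, uRv]
3. c, v   [¬→-rule on 2]
4. ¬(c ∨ a), v   [¬→-rule on 2]
5. ¬c, v   [¬∨-rule on 4]
6. ¬a, v   [¬∨-rule on 4]
Accessibility: uRv
Branch closes: c and ¬c both at v.
Every branch of the negation's tableau closes; the branch above is one of them.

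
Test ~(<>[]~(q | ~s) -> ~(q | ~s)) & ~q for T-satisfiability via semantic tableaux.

1. ~(<>[]~(q | ~s) -> ~(q | ~s)) & ~q, w0
2. ~(<>[]~(q | ~s) -> ~(q | ~s)), w0   [&-rule on 1]
3. ~q, w0   [&-rule on 1]
4. <>[]~(q | ~s), w0   [~->-rule on 2]
5. q | ~s, w0   [~->-rule on 2]
6. ~s, w0   [|-rule on 5 (branches; this branch)]
7. []~(q | ~s), w1   [<>-rule on 4: fresh world w1, w0Rw1]
8. ~(q | ~s), w1   [[]-rule on 7 via w1Rw1]
9. ~q, w1   [~|-rule on 8]
10. s, w1   [~|-rule on 8]
Accessibility: w0Rw0, w0Rw1, w1Rw1

Satisfiable (open branch found)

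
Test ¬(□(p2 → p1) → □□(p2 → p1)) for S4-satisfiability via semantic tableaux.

1. ¬(□(p2 → p1) → □□(p2 → p1)), u
2. □(p2 → p1), u   [¬→-rule on 1]
3. ¬□□(p2 → p1), u   [¬→-rule on 1]
4. p2 → p1, u   [□-rule on 2 via uRu]
5. p1, u   [→-rule on 4 (branches; this branch)]
6. ¬□(p2 → p1), v   [¬□-rule on 3: fresh world v, uRv]
7. p2 → p1, v   [□-rule on 2 via uRv]
8. p1, v   [→-rule on 7 (branches; this branch)]
9. ¬(p2 → p1), w   [¬□-rule on 6: fresh world w, vRw]
10. p2, w   [¬→-rule on 9]
11. ¬p1, w   [¬→-rule on 9]
12. p2 → p1, w   [□-rule on 2 via uRw]
13. p1, w   [→-rule on 12 (branches; this branch)]
Accessibility: uRu, uRv, uRw, vRv, vRw, wRw
Branch closes: p1 and ¬p1 both at w.
Every branch closes; the branch above is one of them.

Unsatisfiable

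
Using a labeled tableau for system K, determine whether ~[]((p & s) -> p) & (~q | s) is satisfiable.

Unsatisfiable (every branch closes)

1. ~[]((p & s) -> p) & (~q | s), 0
2. ~[]((p & s) -> p), 0   [&-rule on 1]
3. ~q | s, 0   [&-rule on 1]
4. s, 0   [|-rule on 3 (branches; this branch)]
5. ~((p & s) -> p), 1   [~[]-rule on 2: fresh world 1, 0R1]
6. p & s, 1   [~->-rule on 5]
7. ~p, 1   [~->-rule on 5]
8. p, 1   [&-rule on 6]
9. s, 1   [&-rule on 6]
Accessibility: 0R1
Branch closes: p and ~p both at 1.
(One branch shown.) All branches close.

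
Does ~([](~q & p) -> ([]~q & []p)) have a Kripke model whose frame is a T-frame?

1. ~([](~q & p) -> ([]~q & []p)), 0
2. [](~q & p), 0
3. ~([]~q & []p), 0
4. ~q & p, 0
5. ~q, 0
6. p, 0
7. ~[]p, 0
8. ~p, 1
9. ~q & p, 1
10. ~q, 1
11. p, 1
Accessibility: 0R0, 0R1, 1R1
Branch closes: p and ~p both at 1.
All branches of the tableau close; one closing branch shown above.

Unsatisfiable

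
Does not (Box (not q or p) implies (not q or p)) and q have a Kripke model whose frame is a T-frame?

1. not (Box (not q or p) implies (not q or p)) and q, 0
2. not (Box (not q or p) implies (not q or p)), 0
3. q, 0
4. Box (not q or p), 0
5. not (not q or p), 0
6. not p, 0
7. not q or p, 0
8. p, 0
Accessibility: 0R0
Branch closes: p and not p both at 0.
All branches of the tableau close; one closing branch shown above.

Unsatisfiable (every branch closes)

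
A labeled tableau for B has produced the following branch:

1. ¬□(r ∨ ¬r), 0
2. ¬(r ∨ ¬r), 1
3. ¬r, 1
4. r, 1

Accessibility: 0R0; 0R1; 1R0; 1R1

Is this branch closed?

Closed

Both r and ¬r appear at 1.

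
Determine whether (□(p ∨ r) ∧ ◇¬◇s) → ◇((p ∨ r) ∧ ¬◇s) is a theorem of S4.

Tableau for the negation ¬((□(p ∨ r) ∧ ◇¬◇s) → ◇((p ∨ r) ∧ ¬◇s)):
1. ¬((□(p ∨ r) ∧ ◇¬◇s) → ◇((p ∨ r) ∧ ¬◇s)), u
2. □(p ∨ r) ∧ ◇¬◇s, u   [¬→-rule on 1]
3. ¬◇((p ∨ r) ∧ ¬◇s), u   [¬→-rule on 1]
4. □(p ∨ r), u   [∧-rule on 2]
5. ◇¬◇s, u   [∧-rule on 2]
6. ¬((p ∨ r) ∧ ¬◇s), u   [¬◇-rule on 3 via uRu]
7. p ∨ r, u   [□-rule on 4 via uRu]
8. ◇s, u   [¬∧-rule on 6 (branches; this branch)]
9. r, u   [∨-rule on 7 (branches; this branch)]
10. ¬◇s, v   [◇-rule on 5: fresh world v, uRv]
11. ¬((p ∨ r) ∧ ¬◇s), v   [¬◇-rule on 3 via uRv]
12. p ∨ r, v   [□-rule on 4 via uRv]
13. ¬s, v   [¬◇-rule on 10 via vRv]
14. ◇s, v   [¬∧-rule on 11 (branches; this branch)]
15. r, v   [∨-rule on 12 (branches; this branch)]
16. s, w   [◇-rule on 8: fresh world w, uRw]
17. ¬((p ∨ r) ∧ ¬◇s), w   [¬◇-rule on 3 via uRw]
18. p ∨ r, w   [□-rule on 4 via uRw]
19. ◇s, w   [¬∧-rule on 17 (branches; this branch)]
20. r, w   [∨-rule on 18 (branches; this branch)]
21. s, x   [◇-rule on 14: fresh world x, vRx]
22. ¬((p ∨ r) ∧ ¬◇s), x   [¬◇-rule on 3 via uRx]
23. p ∨ r, x   [□-rule on 4 via uRx]
24. ¬s, x   [¬◇-rule on 10 via vRx]
Accessibility: uRu, uRv, uRw, uRx, vRv, vRx, wRw, xRx
Branch closes: s and ¬s both at x.
Every branch of the negation's tableau closes; the branch above is one of them.

Valid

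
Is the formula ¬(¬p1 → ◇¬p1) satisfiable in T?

1. ¬(¬p1 → ◇¬p1), u
2. ¬p1, u   [¬→-rule on 1]
3. ¬◇¬p1, u   [¬→-rule on 1]
4. p1, u   [¬◇-rule on 3 via uRu]
Accessibility: uRu
Branch closes: p1 and ¬p1 both at u.
(One branch shown.) All branches close.

No, unsatisfiable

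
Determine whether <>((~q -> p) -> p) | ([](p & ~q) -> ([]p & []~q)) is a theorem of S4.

Valid

Tableau for the negation ~(<>((~q -> p) -> p) | ([](p & ~q) -> ([]p & []~q))):
1. ~(<>((~q -> p) -> p) | ([](p & ~q) -> ([]p & []~q))), w0
2. ~<>((~q -> p) -> p), w0   [~|-rule on 1]
3. ~([](p & ~q) -> ([]p & []~q)), w0   [~|-rule on 1]
4. [](p & ~q), w0   [~->-rule on 3]
5. ~([]p & []~q), w0   [~->-rule on 3]
6. ~((~q -> p) -> p), w0   [~<>-rule on 2 via w0Rw0]
7. ~q -> p, w0   [~->-rule on 6]
8. ~p, w0   [~->-rule on 6]
9. p & ~q, w0   [[]-rule on 4 via w0Rw0]
10. p, w0   [&-rule on 9]
11. ~q, w0   [&-rule on 9]
Accessibility: w0Rw0
Branch closes: p and ~p both at w0.
Every branch of the negation's tableau closes; the branch above is one of them.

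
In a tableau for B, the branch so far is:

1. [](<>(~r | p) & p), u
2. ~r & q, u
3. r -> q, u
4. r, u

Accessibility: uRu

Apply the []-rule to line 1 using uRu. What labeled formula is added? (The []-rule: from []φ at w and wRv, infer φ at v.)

<>(~r | p) & p, u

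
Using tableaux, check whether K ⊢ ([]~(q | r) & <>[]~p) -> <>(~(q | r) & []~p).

Tableau for the negation ~(([]~(q | r) & <>[]~p) -> <>(~(q | r) & []~p)):
1. ~(([]~(q | r) & <>[]~p) -> <>(~(q | r) & []~p)), w0
2. []~(q | r) & <>[]~p, w0
3. ~<>(~(q | r) & []~p), w0
4. []~(q | r), w0
5. <>[]~p, w0
6. []~p, w1
7. ~(~(q | r) & []~p), w1
8. ~(q | r), w1
9. ~q, w1
10. ~r, w1
11. ~[]~p, w1
12. p, w2
13. ~p, w2
Accessibility: w0Rw1, w1Rw2
Branch closes: p and ~p both at w2.
Every branch of the negation's tableau closes; the branch above is one of them.

Valid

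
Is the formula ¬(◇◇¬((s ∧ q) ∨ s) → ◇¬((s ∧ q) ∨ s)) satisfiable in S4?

1. ¬(◇◇¬((s ∧ q) ∨ s) → ◇¬((s ∧ q) ∨ s)), 0
2. ◇◇¬((s ∧ q) ∨ s), 0
3. ¬◇¬((s ∧ q) ∨ s), 0
4. (s ∧ q) ∨ s, 0
5. s ∧ q, 0
6. s, 0
7. q, 0
8. ◇¬((s ∧ q) ∨ s), 1
9. (s ∧ q) ∨ s, 1
10. s ∧ q, 1
11. s, 1
12. q, 1
13. ¬((s ∧ q) ∨ s), 2
14. ¬(s ∧ q), 2
15. ¬s, 2
16. (s ∧ q) ∨ s, 2
17. ¬q, 2
18. s ∧ q, 2
19. s, 2
20. q, 2
Accessibility: 0R0, 0R1, 0R2, 1R1, 1R2, 2R2
Branch closes: s and ¬s both at 2.
(One branch shown.) All branches close.

Unsatisfiable (every branch closes)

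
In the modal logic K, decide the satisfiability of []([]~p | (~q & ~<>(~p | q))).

Satisfiable

1. []([]~p | (~q & ~<>(~p | q))), 0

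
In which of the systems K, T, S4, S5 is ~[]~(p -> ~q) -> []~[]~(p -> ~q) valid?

S5

S5-tableau for the negation ~(~[]~(p -> ~q) -> []~[]~(p -> ~q)):
1. ~(~[]~(p -> ~q) -> []~[]~(p -> ~q)), u
2. ~[]~(p -> ~q), u   [~->-rule on 1]
3. ~[]~[]~(p -> ~q), u   [~->-rule on 1]
4. p -> ~q, v   [~[]-rule on 2: fresh world v, uRv]
5. ~q, v   [->-rule on 4 (branches; this branch)]
6. []~(p -> ~q), w   [~[]-rule on 3: fresh world w, uRw]
7. ~(p -> ~q), u   [[]-rule on 6 via wRu]
8. p, u   [~->-rule on 7]
9. q, u   [~->-rule on 7]
10. ~(p -> ~q), v   [[]-rule on 6 via wRv]
11. p, v   [~->-rule on 10]
12. q, v   [~->-rule on 10]
Accessibility: uRu, uRv, uRw, vRu, vRv, vRw, wRu, wRv, wRw
Branch closes: q and ~q both at v.
Every branch closes (one shown): valid in S5.
S4-tableau for the negation ~(~[]~(p -> ~q) -> []~[]~(p -> ~q)):
1. ~(~[]~(p -> ~q) -> []~[]~(p -> ~q)), u
2. ~[]~(p -> ~q), u   [~->-rule on 1]
3. ~[]~[]~(p -> ~q), u   [~->-rule on 1]
4. p -> ~q, v   [~[]-rule on 2: fresh world v, uRv]
5. ~q, v   [->-rule on 4 (branches; this branch)]
6. []~(p -> ~q), w   [~[]-rule on 3: fresh world w, uRw]
7. ~(p -> ~q), w   [[]-rule on 6 via wRw]
8. p, w   [~->-rule on 7]
9. q, w   [~->-rule on 7]
Accessibility: uRu, uRv, uRw, vRv, wRw
Complete open branch: countermodel on an S4-frame, so not valid in S4, nor in K, T (the same frame is also a K-frame and a T-frame).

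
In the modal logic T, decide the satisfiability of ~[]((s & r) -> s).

1. ~[]((s & r) -> s), w0
2. ~((s & r) -> s), w1   [~[]-rule on 1: fresh world w1, w0Rw1]
3. s & r, w1   [~->-rule on 2]
4. ~s, w1   [~->-rule on 2]
5. s, w1   [&-rule on 3]
6. r, w1   [&-rule on 3]
Accessibility: w0Rw0, w0Rw1, w1Rw1
Branch closes: s and ~s both at w1.
All branches of the tableau close; one closing branch shown above.

Unsatisfiable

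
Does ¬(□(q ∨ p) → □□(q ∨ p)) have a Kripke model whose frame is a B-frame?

Satisfiable

1. ¬(□(q ∨ p) → □□(q ∨ p)), w0
2. □(q ∨ p), w0
3. ¬□□(q ∨ p), w0
4. q ∨ p, w0
5. p, w0
6. ¬□(q ∨ p), w1
7. q ∨ p, w1
8. p, w1
9. ¬(q ∨ p), w2
10. ¬q, w2
11. ¬p, w2
Accessibility: w0Rw0, w0Rw1, w1Rw0, w1Rw1, w1Rw2, w2Rw1, w2Rw2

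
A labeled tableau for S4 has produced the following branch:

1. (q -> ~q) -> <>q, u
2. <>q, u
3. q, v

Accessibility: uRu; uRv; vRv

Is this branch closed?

There is no literal clash: for every atom and world, at most one sign appears.

Not closed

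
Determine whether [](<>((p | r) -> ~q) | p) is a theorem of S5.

Tableau for the negation ~[](<>((p | r) -> ~q) | p):
1. ~[](<>((p | r) -> ~q) | p), 0
2. ~(<>((p | r) -> ~q) | p), 1
3. ~<>((p | r) -> ~q), 1
4. ~p, 1
5. ~((p | r) -> ~q), 0
6. p | r, 0
7. q, 0
8. ~((p | r) -> ~q), 1
9. p | r, 1
10. q, 1
11. r, 0
12. r, 1
Accessibility: 0R0, 0R1, 1R0, 1R1
The negation has an open branch (countermodel exists).

No, not valid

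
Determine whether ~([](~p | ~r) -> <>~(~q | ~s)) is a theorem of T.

Not valid

Tableau for the negation [](~p | ~r) -> <>~(~q | ~s):
1. [](~p | ~r) -> <>~(~q | ~s), 0
2. <>~(~q | ~s), 0
3. ~(~q | ~s), 1
4. q, 1
5. s, 1
Accessibility: 0R0, 0R1, 1R1
The negation has an open branch (countermodel exists).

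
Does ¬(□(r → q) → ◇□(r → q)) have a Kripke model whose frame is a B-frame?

1. ¬(□(r → q) → ◇□(r → q)), u
2. □(r → q), u   [¬→-rule on 1]
3. ¬◇□(r → q), u   [¬→-rule on 1]
4. r → q, u   [□-rule on 2 via uRu]
5. ¬□(r → q), u   [¬◇-rule on 3 via uRu]
6. q, u   [→-rule on 4 (branches; this branch)]
7. ¬(r → q), v   [¬□-rule on 5: fresh world v, uRv]
8. r, v   [¬→-rule on 7]
9. ¬q, v   [¬→-rule on 7]
10. r → q, v   [□-rule on 2 via uRv]
11. ¬□(r → q), v   [¬◇-rule on 3 via uRv]
12. q, v   [→-rule on 10 (branches; this branch)]
Accessibility: uRu, uRv, vRu, vRv
Branch closes: q and ¬q both at v.
All branches of the tableau close; one closing branch shown above.

No, unsatisfiable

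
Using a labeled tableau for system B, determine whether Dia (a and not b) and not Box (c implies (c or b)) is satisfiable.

Unsatisfiable

1. Dia (a and not b) and not Box (c implies (c or b)), u
2. Dia (a and not b), u   [and-rule on 1]
3. not Box (c implies (c or b)), u   [and-rule on 1]
4. a and not b, v   [Dia-rule on 2: fresh world v, uRv]
5. a, v   [and-rule on 4]
6. not b, v   [and-rule on 4]
7. not (c implies (c or b)), w   [neg-Box-rule on 3: fresh world w, uRw]
8. c, w   [neg-implies-rule on 7]
9. not (c or b), w   [neg-implies-rule on 7]
10. not c, w   [neg-or-rule on 9]
11. not b, w   [neg-or-rule on 9]
Accessibility: uRu, uRv, uRw, vRu, vRv, wRu, wRw
Branch closes: c and not c both at w.
Every branch closes; the branch above is one of them.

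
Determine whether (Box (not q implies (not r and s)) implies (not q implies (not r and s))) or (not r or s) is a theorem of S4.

Valid in S4

Tableau for the negation not ((Box (not q implies (not r and s)) implies (not q implies (not r and s))) or (not r or s)):
1. not ((Box (not q implies (not r and s)) implies (not q implies (not r and s))) or (not r or s)), 0
2. not (Box (not q implies (not r and s)) implies (not q implies (not r and s))), 0   [neg-or-rule on 1]
3. not (not r or s), 0   [neg-or-rule on 1]
4. Box (not q implies (not r and s)), 0   [neg-implies-rule on 2]
5. not (not q implies (not r and s)), 0   [neg-implies-rule on 2]
6. r, 0   [neg-or-rule on 3]
7. not s, 0   [neg-or-rule on 3]
8. not q, 0   [neg-implies-rule on 5]
9. not (not r and s), 0   [neg-implies-rule on 5]
10. not q implies (not r and s), 0   [Box-rule on 4 via 0R0]
11. not r and s, 0   [implies-rule on 10 (branches; this branch)]
12. not r, 0   [and-rule on 11]
13. s, 0   [and-rule on 11]
Accessibility: 0R0
Branch closes: r and not r both at 0.
All branches of the negation close; one closing branch shown above.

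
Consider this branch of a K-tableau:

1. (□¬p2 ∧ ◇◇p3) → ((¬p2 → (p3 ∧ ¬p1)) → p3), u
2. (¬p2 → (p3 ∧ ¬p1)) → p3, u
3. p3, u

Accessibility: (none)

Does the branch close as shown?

Open

No atom appears with both signs at the same world.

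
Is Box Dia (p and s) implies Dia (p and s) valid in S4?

Tableau for the negation not (Box Dia (p and s) implies Dia (p and s)):
1. not (Box Dia (p and s) implies Dia (p and s)), w0
2. Box Dia (p and s), w0   [neg-implies-rule on 1]
3. not Dia (p and s), w0   [neg-implies-rule on 1]
4. Dia (p and s), w0   [Box-rule on 2 via w0Rw0]
5. not (p and s), w0   [neg-Dia-rule on 3 via w0Rw0]
6. not s, w0   [neg-and-rule on 5 (branches; this branch)]
7. p and s, w1   [Dia-rule on 4: fresh world w1, w0Rw1]
8. p, w1   [and-rule on 7]
9. s, w1   [and-rule on 7]
10. Dia (p and s), w1   [Box-rule on 2 via w0Rw1]
11. not (p and s), w1   [neg-Dia-rule on 3 via w0Rw1]
12. not s, w1   [neg-and-rule on 11 (branches; this branch)]
Accessibility: w0Rw0, w0Rw1, w1Rw1
Branch closes: s and not s both at w1.
All branches of the negation close; one closing branch shown above.

Yes, valid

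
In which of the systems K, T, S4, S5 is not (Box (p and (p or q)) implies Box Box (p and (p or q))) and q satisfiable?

T-tableau for the formula:
1. not (Box (p and (p or q)) implies Box Box (p and (p or q))) and q, u
2. not (Box (p and (p or q)) implies Box Box (p and (p or q))), u
3. q, u
4. Box (p and (p or q)), u
5. not Box Box (p and (p or q)), u
6. p and (p or q), u
7. p, u
8. p or q, u
9. not Box (p and (p or q)), v
10. p and (p or q), v
11. p, v
12. p or q, v
13. q, v
14. not (p and (p or q)), w
15. not (p or q), w
16. not p, w
17. not q, w
Accessibility: uRu, uRv, vRv, vRw, wRw
Complete open branch: satisfiable in T, hence also in K (this T-model is also a K-model).
S4-tableau for the formula:
1. not (Box (p and (p or q)) implies Box Box (p and (p or q))) and q, u
2. not (Box (p and (p or q)) implies Box Box (p and (p or q))), u
3. q, u
4. Box (p and (p or q)), u
5. not Box Box (p and (p or q)), u
6. p and (p or q), u
7. p, u
8. p or q, u
9. not Box (p and (p or q)), v
10. p and (p or q), v
11. p, v
12. p or q, v
13. q, v
14. not (p and (p or q)), w
15. p and (p or q), w
16. p, w
17. p or q, w
18. not (p or q), w
19. not p, w
20. not q, w
Accessibility: uRu, uRv, uRw, vRv, vRw, wRw
Branch closes: p and not p both at w.
Every branch closes (one shown): unsatisfiable in S4, hence also in S5 (every S5-frame is an S4-frame).

K, T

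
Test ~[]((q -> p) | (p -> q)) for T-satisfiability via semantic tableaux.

1. ~[]((q -> p) | (p -> q)), 0
2. ~((q -> p) | (p -> q)), 1   [~[]-rule on 1: fresh world 1, 0R1]
3. ~(q -> p), 1   [~|-rule on 2]
4. ~(p -> q), 1   [~|-rule on 2]
5. q, 1   [~->-rule on 3]
6. ~p, 1   [~->-rule on 3]
7. p, 1   [~->-rule on 4]
8. ~q, 1   [~->-rule on 4]
Accessibility: 0R0, 0R1, 1R1
Branch closes: p and ~p both at 1.
All branches of the tableau close; one closing branch shown above.

No, unsatisfiable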